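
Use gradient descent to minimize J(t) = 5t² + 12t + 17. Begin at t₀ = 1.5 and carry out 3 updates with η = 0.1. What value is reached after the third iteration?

-1.2

J′(t) = 10t + 12
Step 1: J′(1.5) = 27; t₁ = 1.5 − 0.1·27 = -1.2
Step 2: J′(-1.2) = 0; t₂ = -1.2 − 0.1·0 = -1.2
Step 3: J′(-1.2) = 0; t₃ = -1.2 − 0.1·0 = -1.2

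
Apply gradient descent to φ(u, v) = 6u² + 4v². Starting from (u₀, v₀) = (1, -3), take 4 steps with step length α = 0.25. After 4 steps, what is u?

16

∇φ = (12u, 8v)
(u₁, v₁) = (1, -3) − 0.25·(12, -24) = (-2, 3)
(u₂, v₂) = (-2, 3) − 0.25·(-24, 24) = (4, -3)
(u₃, v₃) = (4, -3) − 0.25·(48, -24) = (-8, 3)
(u₄, v₄) = (-8, 3) − 0.25·(-96, 24) = (16, -3)
u = 16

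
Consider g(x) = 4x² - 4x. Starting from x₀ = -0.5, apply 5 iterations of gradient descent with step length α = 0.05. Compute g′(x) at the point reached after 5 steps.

g′(x) = 8x - 4
x₁ = -0.5 − 0.05·(-8) = -0.1
x₂ = -0.1 − 0.05·(-4.8) = 0.14
x₃ = 0.14 − 0.05·(-2.88) = 0.284
x₄ = 0.284 − 0.05·(-1.728) = 0.3704
x₅ = 0.3704 − 0.05·(-1.0368) = 0.42224
g′(x) at (0.42224) = -0.62208

-0.62208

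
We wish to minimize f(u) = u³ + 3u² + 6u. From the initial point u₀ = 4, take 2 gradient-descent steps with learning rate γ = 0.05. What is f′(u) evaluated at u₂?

f′(u) = 3u² + 6u + 6
u₁ = 4 − 0.05·78 = 0.1
u₂ = 0.1 − 0.05·6.63 = -0.2315
f′(u) at (-0.2315) = 4.77177675

4.77177675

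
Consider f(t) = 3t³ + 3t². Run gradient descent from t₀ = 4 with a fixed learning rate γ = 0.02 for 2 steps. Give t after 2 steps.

f′(t) = 9t² + 6t
t₁ = 4 − 0.02·168 = 0.64
t₂ = 0.64 − 0.02·7.5264 = 0.489472

0.489472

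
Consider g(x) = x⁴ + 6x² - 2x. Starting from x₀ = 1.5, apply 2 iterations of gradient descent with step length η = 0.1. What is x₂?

1.70945

g′(x) = 4x³ + 12x - 2
x₁ = 1.5 − 0.1·29.5 = -1.45
x₂ = -1.45 − 0.1·(-31.5945) = 1.70945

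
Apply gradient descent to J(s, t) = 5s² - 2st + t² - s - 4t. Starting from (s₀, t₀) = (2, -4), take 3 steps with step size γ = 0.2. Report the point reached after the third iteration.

∇J = (10s - 2t - 1, -2s + 2t - 4)
Step 1: at (2, -4), ∇J = (27, -16) → (2, -4) − 0.2·(27, -16) = (-3.4, -0.8)
Step 2: at (-3.4, -0.8), ∇J = (-33.4, 1.2) → (-3.4, -0.8) − 0.2·(-33.4, 1.2) = (3.28, -1.04)
Step 3: at (3.28, -1.04), ∇J = (33.88, -12.64) → (3.28, -1.04) − 0.2·(33.88, -12.64) = (-3.496, 1.488)

(-3.496, 1.488)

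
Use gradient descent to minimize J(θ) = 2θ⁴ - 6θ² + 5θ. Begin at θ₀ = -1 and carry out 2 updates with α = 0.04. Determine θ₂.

-1.40785408

J′(θ) = 8θ³ - 12θ + 5
θ₁ = -1 − 0.04·9 = -1.36
θ₂ = -1.36 − 0.04·1.196352 = -1.40785408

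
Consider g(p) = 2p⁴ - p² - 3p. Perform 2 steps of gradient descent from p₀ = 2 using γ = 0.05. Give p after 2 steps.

g′(p) = 8p³ - 2p - 3
Step 1: g′(2) = 57; p₁ = 2 − 0.05·57 = -0.85
Step 2: g′(-0.85) = -6.213; p₂ = -0.85 − 0.05·(-6.213) = -0.53935

-0.53935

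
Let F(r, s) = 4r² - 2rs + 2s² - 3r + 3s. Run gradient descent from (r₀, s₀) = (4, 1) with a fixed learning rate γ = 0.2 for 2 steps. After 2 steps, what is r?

∇F = (8r - 2s - 3, -2r + 4s + 3)
(r₁, s₁) = (4, 1) − 0.2·(27, -1) = (-1.4, 1.2)
(r₂, s₂) = (-1.4, 1.2) − 0.2·(-16.6, 10.6) = (1.92, -0.92)
r = 1.92

1.92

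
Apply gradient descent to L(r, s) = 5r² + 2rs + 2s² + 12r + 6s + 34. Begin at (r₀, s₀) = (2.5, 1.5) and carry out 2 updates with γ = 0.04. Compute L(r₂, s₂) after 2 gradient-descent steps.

∇L = (10r + 2s + 12, 2r + 4s + 6)
Step 1: at (2.5, 1.5), ∇L = (40, 17) → (2.5, 1.5) − 0.04·(40, 17) = (0.9, 0.82)
Step 2: at (0.9, 0.82), ∇L = (22.64, 11.08) → (0.9, 0.82) − 0.04·(22.64, 11.08) = (-0.0056, 0.3768)
L(-0.0056, 0.3768) = 36.47349312

36.47349312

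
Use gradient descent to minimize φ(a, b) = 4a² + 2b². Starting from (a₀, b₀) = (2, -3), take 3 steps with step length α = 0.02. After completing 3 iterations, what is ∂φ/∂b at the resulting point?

∇φ = (8a, 4b)
(a₁, b₁) = (2, -3) − 0.02·(16, -12) = (1.68, -2.76)
(a₂, b₂) = (1.68, -2.76) − 0.02·(13.44, -11.04) = (1.4112, -2.5392)
(a₃, b₃) = (1.4112, -2.5392) − 0.02·(11.2896, -10.1568) = (1.185408, -2.336064)
∂φ/∂b at (1.185408, -2.336064) = -9.344256

-9.344256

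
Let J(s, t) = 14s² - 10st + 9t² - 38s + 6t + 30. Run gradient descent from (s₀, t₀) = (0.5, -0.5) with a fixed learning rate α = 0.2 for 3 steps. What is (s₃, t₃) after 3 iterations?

∇J = (28s - 10t - 38, -10s + 18t + 6)
Step 1: at (0.5, -0.5), ∇J = (-19, -8) → (0.5, -0.5) − 0.2·(-19, -8) = (4.3, 1.1)
Step 2: at (4.3, 1.1), ∇J = (71.4, -17.2) → (4.3, 1.1) − 0.2·(71.4, -17.2) = (-9.98, 4.54)
Step 3: at (-9.98, 4.54), ∇J = (-362.84, 187.52) → (-9.98, 4.54) − 0.2·(-362.84, 187.52) = (62.588, -32.964)

(62.588, -32.964)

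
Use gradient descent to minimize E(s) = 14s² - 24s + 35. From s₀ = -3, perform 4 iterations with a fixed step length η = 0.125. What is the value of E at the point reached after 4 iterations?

317843.4921875

E′(s) = 28s - 24
s₁ = -3 − 0.125·(-108) = 10.5
s₂ = 10.5 − 0.125·270 = -23.25
s₃ = -23.25 − 0.125·(-675) = 61.125
s₄ = 61.125 − 0.125·1687.5 = -149.8125
E(-149.8125) = 317843.4921875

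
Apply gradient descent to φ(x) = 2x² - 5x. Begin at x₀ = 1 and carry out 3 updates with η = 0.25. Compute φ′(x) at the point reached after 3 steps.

φ′(x) = 4x - 5
Step 1: φ′(1) = -1; x₁ = 1 − 0.25·(-1) = 1.25
Step 2: φ′(1.25) = 0; x₂ = 1.25 − 0.25·0 = 1.25
Step 3: φ′(1.25) = 0; x₃ = 1.25 − 0.25·0 = 1.25
φ′(x) at (1.25) = 0

0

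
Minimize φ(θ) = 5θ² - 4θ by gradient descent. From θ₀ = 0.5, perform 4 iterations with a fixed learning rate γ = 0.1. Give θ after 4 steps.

0.4

φ′(θ) = 10θ - 4
θ₁ = 0.5 − 0.1·1 = 0.4
θ₂ = 0.4 − 0.1·0 = 0.4
θ₃ = 0.4 − 0.1·0 = 0.4
θ₄ = 0.4 − 0.1·0 = 0.4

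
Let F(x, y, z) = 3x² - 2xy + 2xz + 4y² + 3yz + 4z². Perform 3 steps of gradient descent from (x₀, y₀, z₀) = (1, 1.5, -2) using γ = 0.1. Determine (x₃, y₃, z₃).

∇F = (6x - 2y + 2z, -2x + 8y + 3z, 2x + 3y + 8z)
(x₁, y₁, z₁) = (1, 1.5, -2) − 0.1·(-1, 4, -9.5) = (1.1, 1.1, -1.05)
(x₂, y₂, z₂) = (1.1, 1.1, -1.05) − 0.1·(2.3, 3.45, -2.9) = (0.87, 0.755, -0.76)
(x₃, y₃, z₃) = (0.87, 0.755, -0.76) − 0.1·(2.19, 2.02, -2.075) = (0.651, 0.553, -0.5525)

(0.651, 0.553, -0.5525)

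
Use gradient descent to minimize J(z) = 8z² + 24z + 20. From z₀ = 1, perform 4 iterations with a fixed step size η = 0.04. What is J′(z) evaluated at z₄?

0.6718464

J′(z) = 16z + 24
z₁ = 1 − 0.04·40 = -0.6
z₂ = -0.6 − 0.04·14.4 = -1.176
z₃ = -1.176 − 0.04·5.184 = -1.38336
z₄ = -1.38336 − 0.04·1.86624 = -1.4580096
J′(z) at (-1.4580096) = 0.6718464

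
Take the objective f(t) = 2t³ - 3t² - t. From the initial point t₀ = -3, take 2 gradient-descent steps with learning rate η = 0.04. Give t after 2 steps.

-15.386944

f′(t) = 6t² - 6t - 1
t₁ = -3 − 0.04·71 = -5.84
t₂ = -5.84 − 0.04·238.6736 = -15.386944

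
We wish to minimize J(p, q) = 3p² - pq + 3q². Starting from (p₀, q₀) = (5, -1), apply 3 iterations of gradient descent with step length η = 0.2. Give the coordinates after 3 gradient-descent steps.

∇J = (6p - q, -p + 6q)
Step 1: at (5, -1), ∇J = (31, -11) → (5, -1) − 0.2·(31, -11) = (-1.2, 1.2)
Step 2: at (-1.2, 1.2), ∇J = (-8.4, 8.4) → (-1.2, 1.2) − 0.2·(-8.4, 8.4) = (0.48, -0.48)
Step 3: at (0.48, -0.48), ∇J = (3.36, -3.36) → (0.48, -0.48) − 0.2·(3.36, -3.36) = (-0.192, 0.192)

(-0.192, 0.192)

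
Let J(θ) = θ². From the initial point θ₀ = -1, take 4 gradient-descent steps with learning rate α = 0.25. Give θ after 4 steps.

-0.0625

J′(θ) = 2θ
Step 1: J′(-1) = -2; θ₁ = -1 − 0.25·(-2) = -0.5
Step 2: J′(-0.5) = -1; θ₂ = -0.5 − 0.25·(-1) = -0.25
Step 3: J′(-0.25) = -0.5; θ₃ = -0.25 − 0.25·(-0.5) = -0.125
Step 4: J′(-0.125) = -0.25; θ₄ = -0.125 − 0.25·(-0.25) = -0.0625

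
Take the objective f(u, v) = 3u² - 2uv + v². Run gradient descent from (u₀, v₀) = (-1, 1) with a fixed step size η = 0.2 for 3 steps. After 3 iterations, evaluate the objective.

0.048512

∇f = (6u - 2v, -2u + 2v)
Step 1: at (-1, 1), ∇f = (-8, 4) → (-1, 1) − 0.2·(-8, 4) = (0.6, 0.2)
Step 2: at (0.6, 0.2), ∇f = (3.2, -0.8) → (0.6, 0.2) − 0.2·(3.2, -0.8) = (-0.04, 0.36)
Step 3: at (-0.04, 0.36), ∇f = (-0.96, 0.8) → (-0.04, 0.36) − 0.2·(-0.96, 0.8) = (0.152, 0.2)
f(0.152, 0.2) = 0.048512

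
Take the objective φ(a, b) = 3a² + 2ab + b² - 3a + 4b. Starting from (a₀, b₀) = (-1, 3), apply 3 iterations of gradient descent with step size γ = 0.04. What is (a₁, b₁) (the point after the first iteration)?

∇φ = (6a + 2b - 3, 2a + 2b + 4)
Step 1: at (-1, 3), ∇φ = (-3, 8) → (-1, 3) − 0.04·(-3, 8) = (-0.88, 2.68)

(-0.88, 2.68)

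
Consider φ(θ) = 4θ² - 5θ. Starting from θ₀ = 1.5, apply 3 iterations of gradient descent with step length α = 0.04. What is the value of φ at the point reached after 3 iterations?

φ′(θ) = 8θ - 5
θ₁ = 1.5 − 0.04·7 = 1.22
θ₂ = 1.22 − 0.04·4.76 = 1.0296
θ₃ = 1.0296 − 0.04·3.2368 = 0.900128
φ(0.900128) = -1.259718334464

-1.259718334464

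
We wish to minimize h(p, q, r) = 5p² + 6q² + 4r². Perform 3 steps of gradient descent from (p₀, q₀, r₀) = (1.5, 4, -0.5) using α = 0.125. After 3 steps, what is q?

-0.5

∇h = (10p, 12q, 8r)
Step 1: at (1.5, 4, -0.5), ∇h = (15, 48, -4) → (1.5, 4, -0.5) − 0.125·(15, 48, -4) = (-0.375, -2, 0)
Step 2: at (-0.375, -2, 0), ∇h = (-3.75, -24, 0) → (-0.375, -2, 0) − 0.125·(-3.75, -24, 0) = (0.09375, 1, 0)
Step 3: at (0.09375, 1, 0), ∇h = (0.9375, 12, 0) → (0.09375, 1, 0) − 0.125·(0.9375, 12, 0) = (-0.0234375, -0.5, 0)
q = -0.5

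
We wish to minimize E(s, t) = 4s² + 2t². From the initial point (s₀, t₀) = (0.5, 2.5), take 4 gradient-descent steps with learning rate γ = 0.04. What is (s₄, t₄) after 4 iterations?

(0.10690688, 1.2446784)

∇E = (8s, 4t)
(s₁, t₁) = (0.5, 2.5) − 0.04·(4, 10) = (0.34, 2.1)
(s₂, t₂) = (0.34, 2.1) − 0.04·(2.72, 8.4) = (0.2312, 1.764)
(s₃, t₃) = (0.2312, 1.764) − 0.04·(1.8496, 7.056) = (0.157216, 1.48176)
(s₄, t₄) = (0.157216, 1.48176) − 0.04·(1.257728, 5.92704) = (0.10690688, 1.2446784)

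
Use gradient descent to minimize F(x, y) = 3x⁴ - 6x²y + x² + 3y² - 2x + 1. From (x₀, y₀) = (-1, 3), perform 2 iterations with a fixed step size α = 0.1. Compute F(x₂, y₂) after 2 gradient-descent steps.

∇F = (12x³ - 12xy + 2x - 2, -6x² + 6y)
Step 1: at (-1, 3), ∇F = (20, 12) → (-1, 3) − 0.1·(20, 12) = (-3, 1.8)
Step 2: at (-3, 1.8), ∇F = (-267.2, -43.2) → (-3, 1.8) − 0.1·(-267.2, -43.2) = (23.72, 6.12)
F(23.72, 6.12) = 929654.38701568

929654.38701568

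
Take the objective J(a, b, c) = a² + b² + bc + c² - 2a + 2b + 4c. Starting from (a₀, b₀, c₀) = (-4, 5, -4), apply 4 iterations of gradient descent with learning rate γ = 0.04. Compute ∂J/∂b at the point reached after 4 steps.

∇J = (2a - 2, 2b + c + 2, b + 2c + 4)
(a₁, b₁, c₁) = (-4, 5, -4) − 0.04·(-10, 8, 1) = (-3.6, 4.68, -4.04)
(a₂, b₂, c₂) = (-3.6, 4.68, -4.04) − 0.04·(-9.2, 7.32, 0.6) = (-3.232, 4.3872, -4.064)
(a₃, b₃, c₃) = (-3.232, 4.3872, -4.064) − 0.04·(-8.464, 6.7104, 0.2592) = (-2.89344, 4.118784, -4.074368)
(a₄, b₄, c₄) = (-2.89344, 4.118784, -4.074368) − 0.04·(-7.78688, 6.1632, -0.029952) = (-2.5819648, 3.872256, -4.07316992)
∂J/∂b at (-2.5819648, 3.872256, -4.07316992) = 5.67134208

5.67134208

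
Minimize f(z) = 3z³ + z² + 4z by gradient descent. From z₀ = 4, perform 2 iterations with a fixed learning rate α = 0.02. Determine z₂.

f′(z) = 9z² + 2z + 4
z₁ = 4 − 0.02·156 = 0.88
z₂ = 0.88 − 0.02·12.7296 = 0.625408

0.625408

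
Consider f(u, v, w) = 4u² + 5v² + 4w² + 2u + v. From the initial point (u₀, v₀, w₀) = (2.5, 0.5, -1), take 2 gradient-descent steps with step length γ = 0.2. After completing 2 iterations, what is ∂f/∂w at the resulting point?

∇f = (8u + 2, 10v + 1, 8w)
(u₁, v₁, w₁) = (2.5, 0.5, -1) − 0.2·(22, 6, -8) = (-1.9, -0.7, 0.6)
(u₂, v₂, w₂) = (-1.9, -0.7, 0.6) − 0.2·(-13.2, -6, 4.8) = (0.74, 0.5, -0.36)
∂f/∂w at (0.74, 0.5, -0.36) = -2.88

-2.88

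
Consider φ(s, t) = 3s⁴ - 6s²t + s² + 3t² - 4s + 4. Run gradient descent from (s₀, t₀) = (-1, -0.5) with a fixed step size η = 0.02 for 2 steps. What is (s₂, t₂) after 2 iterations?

(-0.34551808, -0.249152)

∇φ = (12s³ - 12st + 2s - 4, -6s² + 6t)
Step 1: at (-1, -0.5), ∇φ = (-24, -9) → (-1, -0.5) − 0.02·(-24, -9) = (-0.52, -0.32)
Step 2: at (-0.52, -0.32), ∇φ = (-8.724096, -3.5424) → (-0.52, -0.32) − 0.02·(-8.724096, -3.5424) = (-0.34551808, -0.249152)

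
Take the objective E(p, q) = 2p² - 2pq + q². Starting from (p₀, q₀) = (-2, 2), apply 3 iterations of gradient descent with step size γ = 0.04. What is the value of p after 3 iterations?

-0.845696

∇E = (4p - 2q, -2p + 2q)
(p₁, q₁) = (-2, 2) − 0.04·(-12, 8) = (-1.52, 1.68)
(p₂, q₂) = (-1.52, 1.68) − 0.04·(-9.44, 6.4) = (-1.1424, 1.424)
(p₃, q₃) = (-1.1424, 1.424) − 0.04·(-7.4176, 5.1328) = (-0.845696, 1.218688)
p = -0.845696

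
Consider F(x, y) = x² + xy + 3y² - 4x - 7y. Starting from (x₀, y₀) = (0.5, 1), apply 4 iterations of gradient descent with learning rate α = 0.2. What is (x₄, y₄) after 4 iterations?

(1.368, 0.9504)

∇F = (2x + y - 4, x + 6y - 7)
Step 1: at (0.5, 1), ∇F = (-2, -0.5) → (0.5, 1) − 0.2·(-2, -0.5) = (0.9, 1.1)
Step 2: at (0.9, 1.1), ∇F = (-1.1, 0.5) → (0.9, 1.1) − 0.2·(-1.1, 0.5) = (1.12, 1)
Step 3: at (1.12, 1), ∇F = (-0.76, 0.12) → (1.12, 1) − 0.2·(-0.76, 0.12) = (1.272, 0.976)
Step 4: at (1.272, 0.976), ∇F = (-0.48, 0.128) → (1.272, 0.976) − 0.2·(-0.48, 0.128) = (1.368, 0.9504)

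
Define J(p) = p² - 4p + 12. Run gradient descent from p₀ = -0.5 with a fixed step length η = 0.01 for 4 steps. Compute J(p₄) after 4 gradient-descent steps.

J′(p) = 2p - 4
Step 1: J′(-0.5) = -5; p₁ = -0.5 − 0.01·(-5) = -0.45
Step 2: J′(-0.45) = -4.9; p₂ = -0.45 − 0.01·(-4.9) = -0.401
Step 3: J′(-0.401) = -4.802; p₃ = -0.401 − 0.01·(-4.802) = -0.35298
Step 4: J′(-0.35298) = -4.70596; p₄ = -0.35298 − 0.01·(-4.70596) = -0.3059204
J(-0.3059204) = 13.31726889113616

13.31726889113616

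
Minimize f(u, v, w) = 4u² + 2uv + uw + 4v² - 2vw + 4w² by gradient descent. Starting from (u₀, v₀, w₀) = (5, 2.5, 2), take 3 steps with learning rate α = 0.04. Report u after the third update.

∇f = (8u + 2v + w, 2u + 8v - 2w, u - 2v + 8w)
(u₁, v₁, w₁) = (5, 2.5, 2) − 0.04·(47, 26, 16) = (3.12, 1.46, 1.36)
(u₂, v₂, w₂) = (3.12, 1.46, 1.36) − 0.04·(29.24, 15.2, 11.08) = (1.9504, 0.852, 0.9168)
(u₃, v₃, w₃) = (1.9504, 0.852, 0.9168) − 0.04·(18.224, 8.8832, 7.5808) = (1.22144, 0.496672, 0.613568)
u = 1.22144

1.22144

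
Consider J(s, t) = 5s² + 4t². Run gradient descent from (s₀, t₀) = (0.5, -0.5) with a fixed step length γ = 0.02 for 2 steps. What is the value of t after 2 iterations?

∇J = (10s, 8t)
(s₁, t₁) = (0.5, -0.5) − 0.02·(5, -4) = (0.4, -0.42)
(s₂, t₂) = (0.4, -0.42) − 0.02·(4, -3.36) = (0.32, -0.3528)
t = -0.3528

-0.3528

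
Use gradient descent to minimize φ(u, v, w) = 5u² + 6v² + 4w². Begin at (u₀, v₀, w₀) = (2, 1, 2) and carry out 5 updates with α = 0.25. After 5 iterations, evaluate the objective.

∇φ = (10u, 12v, 8w)
(u₁, v₁, w₁) = (2, 1, 2) − 0.25·(20, 12, 16) = (-3, -2, -2)
(u₂, v₂, w₂) = (-3, -2, -2) − 0.25·(-30, -24, -16) = (4.5, 4, 2)
(u₃, v₃, w₃) = (4.5, 4, 2) − 0.25·(45, 48, 16) = (-6.75, -8, -2)
(u₄, v₄, w₄) = (-6.75, -8, -2) − 0.25·(-67.5, -96, -16) = (10.125, 16, 2)
(u₅, v₅, w₅) = (10.125, 16, 2) − 0.25·(101.25, 192, 16) = (-15.1875, -32, -2)
φ(-15.1875, -32, -2) = 7313.30078125

7313.30078125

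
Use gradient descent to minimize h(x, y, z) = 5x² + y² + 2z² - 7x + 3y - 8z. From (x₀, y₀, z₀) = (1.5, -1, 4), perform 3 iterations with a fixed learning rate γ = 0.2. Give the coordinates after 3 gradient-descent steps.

∇h = (10x - 7, 2y + 3, 4z - 8)
Step 1: at (1.5, -1, 4), ∇h = (8, 1, 8) → (1.5, -1, 4) − 0.2·(8, 1, 8) = (-0.1, -1.2, 2.4)
Step 2: at (-0.1, -1.2, 2.4), ∇h = (-8, 0.6, 1.6) → (-0.1, -1.2, 2.4) − 0.2·(-8, 0.6, 1.6) = (1.5, -1.32, 2.08)
Step 3: at (1.5, -1.32, 2.08), ∇h = (8, 0.36, 0.32) → (1.5, -1.32, 2.08) − 0.2·(8, 0.36, 0.32) = (-0.1, -1.392, 2.016)

(-0.1, -1.392, 2.016)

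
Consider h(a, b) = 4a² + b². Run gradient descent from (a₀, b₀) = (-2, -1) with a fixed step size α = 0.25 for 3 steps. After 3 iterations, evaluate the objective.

16.015625

∇h = (8a, 2b)
Step 1: at (-2, -1), ∇h = (-16, -2) → (-2, -1) − 0.25·(-16, -2) = (2, -0.5)
Step 2: at (2, -0.5), ∇h = (16, -1) → (2, -0.5) − 0.25·(16, -1) = (-2, -0.25)
Step 3: at (-2, -0.25), ∇h = (-16, -0.5) → (-2, -0.25) − 0.25·(-16, -0.5) = (2, -0.125)
h(2, -0.125) = 16.015625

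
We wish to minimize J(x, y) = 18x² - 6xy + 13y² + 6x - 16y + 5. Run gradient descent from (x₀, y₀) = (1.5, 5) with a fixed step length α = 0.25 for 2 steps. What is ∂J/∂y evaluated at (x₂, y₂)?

∇J = (36x - 6y + 6, -6x + 26y - 16)
Step 1: at (1.5, 5), ∇J = (30, 105) → (1.5, 5) − 0.25·(30, 105) = (-6, -21.25)
Step 2: at (-6, -21.25), ∇J = (-82.5, -532.5) → (-6, -21.25) − 0.25·(-82.5, -532.5) = (14.625, 111.875)
∂J/∂y at (14.625, 111.875) = 2805

2805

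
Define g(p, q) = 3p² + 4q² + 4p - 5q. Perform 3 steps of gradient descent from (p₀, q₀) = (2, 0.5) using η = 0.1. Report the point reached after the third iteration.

(-0.496, 0.624)

∇g = (6p + 4, 8q - 5)
Step 1: at (2, 0.5), ∇g = (16, -1) → (2, 0.5) − 0.1·(16, -1) = (0.4, 0.6)
Step 2: at (0.4, 0.6), ∇g = (6.4, -0.2) → (0.4, 0.6) − 0.1·(6.4, -0.2) = (-0.24, 0.62)
Step 3: at (-0.24, 0.62), ∇g = (2.56, -0.04) → (-0.24, 0.62) − 0.1·(2.56, -0.04) = (-0.496, 0.624)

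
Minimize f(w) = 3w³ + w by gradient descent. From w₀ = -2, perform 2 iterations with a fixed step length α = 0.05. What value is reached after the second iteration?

f′(w) = 9w² + 1
Step 1: f′(-2) = 37; w₁ = -2 − 0.05·37 = -3.85
Step 2: f′(-3.85) = 134.4025; w₂ = -3.85 − 0.05·134.4025 = -10.570125

-10.570125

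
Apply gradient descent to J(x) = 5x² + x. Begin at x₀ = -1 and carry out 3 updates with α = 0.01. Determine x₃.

J′(x) = 10x + 1
x₁ = -1 − 0.01·(-9) = -0.91
x₂ = -0.91 − 0.01·(-8.1) = -0.829
x₃ = -0.829 − 0.01·(-7.29) = -0.7561

-0.7561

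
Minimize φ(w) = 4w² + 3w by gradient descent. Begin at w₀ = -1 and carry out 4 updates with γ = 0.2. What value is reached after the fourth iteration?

-0.456

φ′(w) = 8w + 3
w₁ = -1 − 0.2·(-5) = 0
w₂ = 0 − 0.2·3 = -0.6
w₃ = -0.6 − 0.2·(-1.8) = -0.24
w₄ = -0.24 − 0.2·1.08 = -0.456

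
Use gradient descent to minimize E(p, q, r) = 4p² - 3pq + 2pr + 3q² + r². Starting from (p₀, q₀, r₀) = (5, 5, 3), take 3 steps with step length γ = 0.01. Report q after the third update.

∇E = (8p - 3q + 2r, -3p + 6q, 2p + 2r)
Step 1: at (5, 5, 3), ∇E = (31, 15, 16) → (5, 5, 3) − 0.01·(31, 15, 16) = (4.69, 4.85, 2.84)
Step 2: at (4.69, 4.85, 2.84), ∇E = (28.65, 15.03, 15.06) → (4.69, 4.85, 2.84) − 0.01·(28.65, 15.03, 15.06) = (4.4035, 4.6997, 2.6894)
Step 3: at (4.4035, 4.6997, 2.6894), ∇E = (26.5077, 14.9877, 14.1858) → (4.4035, 4.6997, 2.6894) − 0.01·(26.5077, 14.9877, 14.1858) = (4.138423, 4.549823, 2.547542)
q = 4.549823

4.549823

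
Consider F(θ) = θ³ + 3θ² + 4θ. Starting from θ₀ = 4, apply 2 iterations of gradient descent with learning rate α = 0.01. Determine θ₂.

F′(θ) = 3θ² + 6θ + 4
θ₁ = 4 − 0.01·76 = 3.24
θ₂ = 3.24 − 0.01·54.9328 = 2.690672

2.690672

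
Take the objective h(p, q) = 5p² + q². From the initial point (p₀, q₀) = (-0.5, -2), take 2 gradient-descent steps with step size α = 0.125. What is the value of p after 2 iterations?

-0.03125

∇h = (10p, 2q)
Step 1: at (-0.5, -2), ∇h = (-5, -4) → (-0.5, -2) − 0.125·(-5, -4) = (0.125, -1.5)
Step 2: at (0.125, -1.5), ∇h = (1.25, -3) → (0.125, -1.5) − 0.125·(1.25, -3) = (-0.03125, -1.125)
p = -0.03125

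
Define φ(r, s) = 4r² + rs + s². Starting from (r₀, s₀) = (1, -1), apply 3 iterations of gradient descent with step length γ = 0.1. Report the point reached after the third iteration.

∇φ = (8r + s, r + 2s)
Step 1: at (1, -1), ∇φ = (7, -1) → (1, -1) − 0.1·(7, -1) = (0.3, -0.9)
Step 2: at (0.3, -0.9), ∇φ = (1.5, -1.5) → (0.3, -0.9) − 0.1·(1.5, -1.5) = (0.15, -0.75)
Step 3: at (0.15, -0.75), ∇φ = (0.45, -1.35) → (0.15, -0.75) − 0.1·(0.45, -1.35) = (0.105, -0.615)

(0.105, -0.615)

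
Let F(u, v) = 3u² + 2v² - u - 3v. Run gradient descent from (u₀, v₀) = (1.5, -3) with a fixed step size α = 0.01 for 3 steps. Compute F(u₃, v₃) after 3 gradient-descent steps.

∇F = (6u - 1, 4v - 3)
Step 1: at (1.5, -3), ∇F = (8, -15) → (1.5, -3) − 0.01·(8, -15) = (1.42, -2.85)
Step 2: at (1.42, -2.85), ∇F = (7.52, -14.4) → (1.42, -2.85) − 0.01·(7.52, -14.4) = (1.3448, -2.706)
Step 3: at (1.3448, -2.706), ∇F = (7.0688, -13.824) → (1.3448, -2.706) − 0.01·(7.0688, -13.824) = (1.274112, -2.56776)
F(1.274112, -2.56776) = 24.486035000832

24.486035000832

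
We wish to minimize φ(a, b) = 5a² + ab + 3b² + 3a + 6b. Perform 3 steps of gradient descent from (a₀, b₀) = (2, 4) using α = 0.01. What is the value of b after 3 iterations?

∇φ = (10a + b + 3, a + 6b + 6)
Step 1: at (2, 4), ∇φ = (27, 32) → (2, 4) − 0.01·(27, 32) = (1.73, 3.68)
Step 2: at (1.73, 3.68), ∇φ = (23.98, 29.81) → (1.73, 3.68) − 0.01·(23.98, 29.81) = (1.4902, 3.3819)
Step 3: at (1.4902, 3.3819), ∇φ = (21.2839, 27.7816) → (1.4902, 3.3819) − 0.01·(21.2839, 27.7816) = (1.277361, 3.104084)
b = 3.104084

3.104084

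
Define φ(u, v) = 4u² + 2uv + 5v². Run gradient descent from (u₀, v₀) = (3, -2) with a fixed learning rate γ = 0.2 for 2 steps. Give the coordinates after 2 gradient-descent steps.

∇φ = (8u + 2v, 2u + 10v)
Step 1: at (3, -2), ∇φ = (20, -14) → (3, -2) − 0.2·(20, -14) = (-1, 0.8)
Step 2: at (-1, 0.8), ∇φ = (-6.4, 6) → (-1, 0.8) − 0.2·(-6.4, 6) = (0.28, -0.4)

(0.28, -0.4)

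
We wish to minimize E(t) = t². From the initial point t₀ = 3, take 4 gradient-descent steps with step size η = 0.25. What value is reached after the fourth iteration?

0.1875

E′(t) = 2t
Step 1: E′(3) = 6; t₁ = 3 − 0.25·6 = 1.5
Step 2: E′(1.5) = 3; t₂ = 1.5 − 0.25·3 = 0.75
Step 3: E′(0.75) = 1.5; t₃ = 0.75 − 0.25·1.5 = 0.375
Step 4: E′(0.375) = 0.75; t₄ = 0.375 − 0.25·0.75 = 0.1875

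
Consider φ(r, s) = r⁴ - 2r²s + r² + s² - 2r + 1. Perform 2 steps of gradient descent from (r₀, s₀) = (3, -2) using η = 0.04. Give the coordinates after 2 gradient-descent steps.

∇φ = (4r³ - 4rs + 2r - 2, -2r² + 2s)
(r₁, s₁) = (3, -2) − 0.04·(136, -22) = (-2.44, -1.12)
(r₂, s₂) = (-2.44, -1.12) − 0.04·(-75.918336, -14.1472) = (0.59673344, -0.554112)

(0.59673344, -0.554112)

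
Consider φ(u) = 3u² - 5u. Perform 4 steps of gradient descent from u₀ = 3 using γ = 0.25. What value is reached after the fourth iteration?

0.96875

φ′(u) = 6u - 5
u₁ = 3 − 0.25·13 = -0.25
u₂ = -0.25 − 0.25·(-6.5) = 1.375
u₃ = 1.375 − 0.25·3.25 = 0.5625
u₄ = 0.5625 − 0.25·(-1.625) = 0.96875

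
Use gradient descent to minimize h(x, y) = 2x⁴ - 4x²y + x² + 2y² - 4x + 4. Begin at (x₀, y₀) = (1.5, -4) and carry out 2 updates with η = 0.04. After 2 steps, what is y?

∇h = (8x³ - 8xy + 2x - 4, -4x² + 4y)
Step 1: at (1.5, -4), ∇h = (74, -25) → (1.5, -4) − 0.04·(74, -25) = (-1.46, -3)
Step 2: at (-1.46, -3), ∇h = (-66.857088, -20.5264) → (-1.46, -3) − 0.04·(-66.857088, -20.5264) = (1.21428352, -2.178944)
y = -2.178944

-2.178944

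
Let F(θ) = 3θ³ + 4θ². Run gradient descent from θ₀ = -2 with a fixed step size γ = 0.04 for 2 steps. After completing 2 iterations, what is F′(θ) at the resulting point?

163.23851264

F′(θ) = 9θ² + 8θ
θ₁ = -2 − 0.04·20 = -2.8
θ₂ = -2.8 − 0.04·48.16 = -4.7264
F′(θ) at (-4.7264) = 163.23851264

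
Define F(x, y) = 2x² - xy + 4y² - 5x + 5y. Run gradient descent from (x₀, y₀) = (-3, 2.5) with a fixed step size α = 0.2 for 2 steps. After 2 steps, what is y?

1.04

∇F = (4x - y - 5, -x + 8y + 5)
Step 1: at (-3, 2.5), ∇F = (-19.5, 28) → (-3, 2.5) − 0.2·(-19.5, 28) = (0.9, -3.1)
Step 2: at (0.9, -3.1), ∇F = (1.7, -20.7) → (0.9, -3.1) − 0.2·(1.7, -20.7) = (0.56, 1.04)
y = 1.04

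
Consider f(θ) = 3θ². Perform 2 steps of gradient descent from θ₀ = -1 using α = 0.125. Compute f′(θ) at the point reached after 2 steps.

-0.375

f′(θ) = 6θ
θ₁ = -1 − 0.125·(-6) = -0.25
θ₂ = -0.25 − 0.125·(-1.5) = -0.0625
f′(θ) at (-0.0625) = -0.375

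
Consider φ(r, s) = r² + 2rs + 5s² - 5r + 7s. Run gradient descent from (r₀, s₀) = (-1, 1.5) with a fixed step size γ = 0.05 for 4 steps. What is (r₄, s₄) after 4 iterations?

(0.0864, -0.4824)

∇φ = (2r + 2s - 5, 2r + 10s + 7)
(r₁, s₁) = (-1, 1.5) − 0.05·(-4, 20) = (-0.8, 0.5)
(r₂, s₂) = (-0.8, 0.5) − 0.05·(-5.6, 10.4) = (-0.52, -0.02)
(r₃, s₃) = (-0.52, -0.02) − 0.05·(-6.08, 5.76) = (-0.216, -0.308)
(r₄, s₄) = (-0.216, -0.308) − 0.05·(-6.048, 3.488) = (0.0864, -0.4824)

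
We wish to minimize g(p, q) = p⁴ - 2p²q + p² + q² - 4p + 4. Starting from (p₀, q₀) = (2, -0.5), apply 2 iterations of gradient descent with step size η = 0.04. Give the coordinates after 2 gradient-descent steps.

∇g = (4p³ - 4pq + 2p - 4, -2p² + 2q)
(p₁, q₁) = (2, -0.5) − 0.04·(36, -9) = (0.56, -0.14)
(p₂, q₂) = (0.56, -0.14) − 0.04·(-1.863936, -0.9072) = (0.63455744, -0.103712)

(0.63455744, -0.103712)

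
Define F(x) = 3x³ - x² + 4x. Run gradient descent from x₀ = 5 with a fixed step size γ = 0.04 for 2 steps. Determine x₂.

-9.310336

F′(x) = 9x² - 2x + 4
Step 1: F′(5) = 219; x₁ = 5 − 0.04·219 = -3.76
Step 2: F′(-3.76) = 138.7584; x₂ = -3.76 − 0.04·138.7584 = -9.310336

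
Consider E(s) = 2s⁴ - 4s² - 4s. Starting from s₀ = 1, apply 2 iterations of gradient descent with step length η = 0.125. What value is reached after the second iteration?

0.125

E′(s) = 8s³ - 8s - 4
Step 1: E′(1) = -4; s₁ = 1 − 0.125·(-4) = 1.5
Step 2: E′(1.5) = 11; s₂ = 1.5 − 0.125·11 = 0.125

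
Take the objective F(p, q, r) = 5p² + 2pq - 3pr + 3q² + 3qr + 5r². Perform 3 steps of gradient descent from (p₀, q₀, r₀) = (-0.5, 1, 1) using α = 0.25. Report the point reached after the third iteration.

(7.546875, -3.578125, -11.859375)

∇F = (10p + 2q - 3r, 2p + 6q + 3r, -3p + 3q + 10r)
(p₁, q₁, r₁) = (-0.5, 1, 1) − 0.25·(-6, 8, 14.5) = (1, -1, -2.625)
(p₂, q₂, r₂) = (1, -1, -2.625) − 0.25·(15.875, -11.875, -32.25) = (-2.96875, 1.96875, 5.4375)
(p₃, q₃, r₃) = (-2.96875, 1.96875, 5.4375) − 0.25·(-42.0625, 22.1875, 69.1875) = (7.546875, -3.578125, -11.859375)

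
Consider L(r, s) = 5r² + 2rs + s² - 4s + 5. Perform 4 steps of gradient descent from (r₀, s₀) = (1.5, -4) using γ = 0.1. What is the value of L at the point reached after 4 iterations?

∇L = (10r + 2s, 2r + 2s - 4)
Step 1: at (1.5, -4), ∇L = (7, -9) → (1.5, -4) − 0.1·(7, -9) = (0.8, -3.1)
Step 2: at (0.8, -3.1), ∇L = (1.8, -8.6) → (0.8, -3.1) − 0.1·(1.8, -8.6) = (0.62, -2.24)
Step 3: at (0.62, -2.24), ∇L = (1.72, -7.24) → (0.62, -2.24) − 0.1·(1.72, -7.24) = (0.448, -1.516)
Step 4: at (0.448, -1.516), ∇L = (1.448, -6.136) → (0.448, -1.516) − 0.1·(1.448, -6.136) = (0.3032, -0.9024)
L(0.3032, -0.9024) = 9.3363616

9.3363616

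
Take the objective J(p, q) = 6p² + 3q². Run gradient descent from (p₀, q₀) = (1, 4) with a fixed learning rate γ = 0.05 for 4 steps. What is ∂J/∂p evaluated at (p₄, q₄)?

0.3072

∇J = (12p, 6q)
Step 1: at (1, 4), ∇J = (12, 24) → (1, 4) − 0.05·(12, 24) = (0.4, 2.8)
Step 2: at (0.4, 2.8), ∇J = (4.8, 16.8) → (0.4, 2.8) − 0.05·(4.8, 16.8) = (0.16, 1.96)
Step 3: at (0.16, 1.96), ∇J = (1.92, 11.76) → (0.16, 1.96) − 0.05·(1.92, 11.76) = (0.064, 1.372)
Step 4: at (0.064, 1.372), ∇J = (0.768, 8.232) → (0.064, 1.372) − 0.05·(0.768, 8.232) = (0.0256, 0.9604)
∂J/∂p at (0.0256, 0.9604) = 0.3072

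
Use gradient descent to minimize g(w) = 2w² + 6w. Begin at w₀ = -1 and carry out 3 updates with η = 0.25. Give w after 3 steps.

-1.5

g′(w) = 4w + 6
Step 1: g′(-1) = 2; w₁ = -1 − 0.25·2 = -1.5
Step 2: g′(-1.5) = 0; w₂ = -1.5 − 0.25·0 = -1.5
Step 3: g′(-1.5) = 0; w₃ = -1.5 − 0.25·0 = -1.5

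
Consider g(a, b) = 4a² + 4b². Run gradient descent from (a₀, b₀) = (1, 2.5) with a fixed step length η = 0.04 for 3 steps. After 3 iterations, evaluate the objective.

2.867156996096

∇g = (8a, 8b)
Step 1: at (1, 2.5), ∇g = (8, 20) → (1, 2.5) − 0.04·(8, 20) = (0.68, 1.7)
Step 2: at (0.68, 1.7), ∇g = (5.44, 13.6) → (0.68, 1.7) − 0.04·(5.44, 13.6) = (0.4624, 1.156)
Step 3: at (0.4624, 1.156), ∇g = (3.6992, 9.248) → (0.4624, 1.156) − 0.04·(3.6992, 9.248) = (0.314432, 0.78608)
g(0.314432, 0.78608) = 2.867156996096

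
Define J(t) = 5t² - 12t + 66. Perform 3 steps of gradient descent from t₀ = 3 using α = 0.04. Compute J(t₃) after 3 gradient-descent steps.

J′(t) = 10t - 12
t₁ = 3 − 0.04·18 = 2.28
t₂ = 2.28 − 0.04·10.8 = 1.848
t₃ = 1.848 − 0.04·6.48 = 1.5888
J(1.5888) = 59.5558272

59.5558272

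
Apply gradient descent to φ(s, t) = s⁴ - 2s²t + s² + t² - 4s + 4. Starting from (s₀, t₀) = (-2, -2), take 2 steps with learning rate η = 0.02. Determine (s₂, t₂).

(-0.58637824, -1.658624)

∇φ = (4s³ - 4st + 2s - 4, -2s² + 2t)
(s₁, t₁) = (-2, -2) − 0.02·(-56, -12) = (-0.88, -1.76)
(s₂, t₂) = (-0.88, -1.76) − 0.02·(-14.681088, -5.0688) = (-0.58637824, -1.658624)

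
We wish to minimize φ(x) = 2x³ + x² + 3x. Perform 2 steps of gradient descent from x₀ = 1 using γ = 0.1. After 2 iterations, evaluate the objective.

φ′(x) = 6x² + 2x + 3
Step 1: φ′(1) = 11; x₁ = 1 − 0.1·11 = -0.1
Step 2: φ′(-0.1) = 2.86; x₂ = -0.1 − 0.1·2.86 = -0.386
φ(-0.386) = -1.124028912

-1.124028912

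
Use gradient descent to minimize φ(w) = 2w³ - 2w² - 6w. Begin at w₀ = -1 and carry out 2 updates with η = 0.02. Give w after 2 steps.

-1.186368

φ′(w) = 6w² - 4w - 6
Step 1: φ′(-1) = 4; w₁ = -1 − 0.02·4 = -1.08
Step 2: φ′(-1.08) = 5.3184; w₂ = -1.08 − 0.02·5.3184 = -1.186368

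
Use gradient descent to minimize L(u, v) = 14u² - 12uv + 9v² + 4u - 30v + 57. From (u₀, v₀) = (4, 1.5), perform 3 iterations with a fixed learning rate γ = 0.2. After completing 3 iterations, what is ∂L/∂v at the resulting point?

∇L = (28u - 12v + 4, -12u + 18v - 30)
Step 1: at (4, 1.5), ∇L = (98, -51) → (4, 1.5) − 0.2·(98, -51) = (-15.6, 11.7)
Step 2: at (-15.6, 11.7), ∇L = (-573.2, 367.8) → (-15.6, 11.7) − 0.2·(-573.2, 367.8) = (99.04, -61.86)
Step 3: at (99.04, -61.86), ∇L = (3519.44, -2331.96) → (99.04, -61.86) − 0.2·(3519.44, -2331.96) = (-604.848, 404.532)
∂L/∂v at (-604.848, 404.532) = 14509.752

14509.752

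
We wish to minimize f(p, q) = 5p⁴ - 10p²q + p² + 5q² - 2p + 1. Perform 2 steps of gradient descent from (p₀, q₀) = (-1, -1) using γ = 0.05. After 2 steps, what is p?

-0.548

∇f = (20p³ - 20pq + 2p - 2, -10p² + 10q)
Step 1: at (-1, -1), ∇f = (-44, -20) → (-1, -1) − 0.05·(-44, -20) = (1.2, 0)
Step 2: at (1.2, 0), ∇f = (34.96, -14.4) → (1.2, 0) − 0.05·(34.96, -14.4) = (-0.548, 0.72)
p = -0.548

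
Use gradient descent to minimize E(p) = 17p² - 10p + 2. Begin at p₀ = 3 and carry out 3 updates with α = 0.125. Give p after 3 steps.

-92.59375

E′(p) = 34p - 10
Step 1: E′(3) = 92; p₁ = 3 − 0.125·92 = -8.5
Step 2: E′(-8.5) = -299; p₂ = -8.5 − 0.125·(-299) = 28.875
Step 3: E′(28.875) = 971.75; p₃ = 28.875 − 0.125·971.75 = -92.59375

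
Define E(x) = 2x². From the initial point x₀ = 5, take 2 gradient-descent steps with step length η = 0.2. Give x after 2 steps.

E′(x) = 4x
x₁ = 5 − 0.2·20 = 1
x₂ = 1 − 0.2·4 = 0.2

0.2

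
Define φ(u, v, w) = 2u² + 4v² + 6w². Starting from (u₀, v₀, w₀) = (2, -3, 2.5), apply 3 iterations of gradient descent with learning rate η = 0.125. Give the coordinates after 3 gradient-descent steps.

∇φ = (4u, 8v, 12w)
(u₁, v₁, w₁) = (2, -3, 2.5) − 0.125·(8, -24, 30) = (1, 0, -1.25)
(u₂, v₂, w₂) = (1, 0, -1.25) − 0.125·(4, 0, -15) = (0.5, 0, 0.625)
(u₃, v₃, w₃) = (0.5, 0, 0.625) − 0.125·(2, 0, 7.5) = (0.25, 0, -0.3125)

(0.25, 0, -0.3125)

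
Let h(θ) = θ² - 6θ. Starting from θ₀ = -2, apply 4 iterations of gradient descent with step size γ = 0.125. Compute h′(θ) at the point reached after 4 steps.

-3.1640625

h′(θ) = 2θ - 6
θ₁ = -2 − 0.125·(-10) = -0.75
θ₂ = -0.75 − 0.125·(-7.5) = 0.1875
θ₃ = 0.1875 − 0.125·(-5.625) = 0.890625
θ₄ = 0.890625 − 0.125·(-4.21875) = 1.41796875
h′(θ) at (1.41796875) = -3.1640625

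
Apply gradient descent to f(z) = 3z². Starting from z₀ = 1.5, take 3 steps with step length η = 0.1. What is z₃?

f′(z) = 6z
Step 1: f′(1.5) = 9; z₁ = 1.5 − 0.1·9 = 0.6
Step 2: f′(0.6) = 3.6; z₂ = 0.6 − 0.1·3.6 = 0.24
Step 3: f′(0.24) = 1.44; z₃ = 0.24 − 0.1·1.44 = 0.096

0.096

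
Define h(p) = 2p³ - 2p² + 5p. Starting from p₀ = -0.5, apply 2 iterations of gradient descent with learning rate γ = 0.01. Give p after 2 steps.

h′(p) = 6p² - 4p + 5
Step 1: h′(-0.5) = 8.5; p₁ = -0.5 − 0.01·8.5 = -0.585
Step 2: h′(-0.585) = 9.39335; p₂ = -0.585 − 0.01·9.39335 = -0.6789335

-0.6789335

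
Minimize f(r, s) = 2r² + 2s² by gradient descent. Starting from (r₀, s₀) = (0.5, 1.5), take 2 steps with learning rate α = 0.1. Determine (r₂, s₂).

∇f = (4r, 4s)
(r₁, s₁) = (0.5, 1.5) − 0.1·(2, 6) = (0.3, 0.9)
(r₂, s₂) = (0.3, 0.9) − 0.1·(1.2, 3.6) = (0.18, 0.54)

(0.18, 0.54)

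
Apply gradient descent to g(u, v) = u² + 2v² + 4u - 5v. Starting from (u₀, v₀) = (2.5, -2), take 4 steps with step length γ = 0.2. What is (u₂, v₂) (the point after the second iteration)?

(-0.38, 1.12)

∇g = (2u + 4, 4v - 5)
(u₁, v₁) = (2.5, -2) − 0.2·(9, -13) = (0.7, 0.6)
(u₂, v₂) = (0.7, 0.6) − 0.2·(5.4, -2.6) = (-0.38, 1.12)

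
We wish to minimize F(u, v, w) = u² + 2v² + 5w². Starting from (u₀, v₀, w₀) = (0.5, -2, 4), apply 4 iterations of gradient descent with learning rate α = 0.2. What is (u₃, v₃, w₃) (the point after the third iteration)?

(0.108, -0.016, -4)

∇F = (2u, 4v, 10w)
(u₁, v₁, w₁) = (0.5, -2, 4) − 0.2·(1, -8, 40) = (0.3, -0.4, -4)
(u₂, v₂, w₂) = (0.3, -0.4, -4) − 0.2·(0.6, -1.6, -40) = (0.18, -0.08, 4)
(u₃, v₃, w₃) = (0.18, -0.08, 4) − 0.2·(0.36, -0.32, 40) = (0.108, -0.016, -4)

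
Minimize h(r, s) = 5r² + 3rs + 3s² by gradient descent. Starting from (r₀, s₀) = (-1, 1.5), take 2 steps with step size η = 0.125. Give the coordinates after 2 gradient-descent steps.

∇h = (10r + 3s, 3r + 6s)
(r₁, s₁) = (-1, 1.5) − 0.125·(-5.5, 6) = (-0.3125, 0.75)
(r₂, s₂) = (-0.3125, 0.75) − 0.125·(-0.875, 3.5625) = (-0.203125, 0.3046875)

(-0.203125, 0.3046875)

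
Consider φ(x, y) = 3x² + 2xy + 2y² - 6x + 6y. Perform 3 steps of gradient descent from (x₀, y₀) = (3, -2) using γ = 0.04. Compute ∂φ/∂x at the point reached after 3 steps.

∇φ = (6x + 2y - 6, 2x + 4y + 6)
(x₁, y₁) = (3, -2) − 0.04·(8, 4) = (2.68, -2.16)
(x₂, y₂) = (2.68, -2.16) − 0.04·(5.76, 2.72) = (2.4496, -2.2688)
(x₃, y₃) = (2.4496, -2.2688) − 0.04·(4.16, 1.824) = (2.2832, -2.34176)
∂φ/∂x at (2.2832, -2.34176) = 3.01568

3.01568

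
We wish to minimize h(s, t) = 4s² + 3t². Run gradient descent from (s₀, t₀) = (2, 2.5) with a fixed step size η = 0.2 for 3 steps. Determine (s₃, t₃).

∇h = (8s, 6t)
(s₁, t₁) = (2, 2.5) − 0.2·(16, 15) = (-1.2, -0.5)
(s₂, t₂) = (-1.2, -0.5) − 0.2·(-9.6, -3) = (0.72, 0.1)
(s₃, t₃) = (0.72, 0.1) − 0.2·(5.76, 0.6) = (-0.432, -0.02)

(-0.432, -0.02)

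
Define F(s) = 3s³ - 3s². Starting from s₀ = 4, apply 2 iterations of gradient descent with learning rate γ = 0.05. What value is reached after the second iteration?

F′(s) = 9s² - 6s
Step 1: F′(4) = 120; s₁ = 4 − 0.05·120 = -2
Step 2: F′(-2) = 48; s₂ = -2 − 0.05·48 = -4.4

-4.4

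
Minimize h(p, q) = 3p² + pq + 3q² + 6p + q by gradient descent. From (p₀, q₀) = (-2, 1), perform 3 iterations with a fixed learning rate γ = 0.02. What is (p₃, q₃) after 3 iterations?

∇h = (6p + q + 6, p + 6q + 1)
Step 1: at (-2, 1), ∇h = (-5, 5) → (-2, 1) − 0.02·(-5, 5) = (-1.9, 0.9)
Step 2: at (-1.9, 0.9), ∇h = (-4.5, 4.5) → (-1.9, 0.9) − 0.02·(-4.5, 4.5) = (-1.81, 0.81)
Step 3: at (-1.81, 0.81), ∇h = (-4.05, 4.05) → (-1.81, 0.81) − 0.02·(-4.05, 4.05) = (-1.729, 0.729)

(-1.729, 0.729)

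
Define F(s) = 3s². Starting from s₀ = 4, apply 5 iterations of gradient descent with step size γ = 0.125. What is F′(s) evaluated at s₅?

F′(s) = 6s
Step 1: F′(4) = 24; s₁ = 4 − 0.125·24 = 1
Step 2: F′(1) = 6; s₂ = 1 − 0.125·6 = 0.25
Step 3: F′(0.25) = 1.5; s₃ = 0.25 − 0.125·1.5 = 0.0625
Step 4: F′(0.0625) = 0.375; s₄ = 0.0625 − 0.125·0.375 = 0.015625
Step 5: F′(0.015625) = 0.09375; s₅ = 0.015625 − 0.125·0.09375 = 0.00390625
F′(s) at (0.00390625) = 0.0234375

0.0234375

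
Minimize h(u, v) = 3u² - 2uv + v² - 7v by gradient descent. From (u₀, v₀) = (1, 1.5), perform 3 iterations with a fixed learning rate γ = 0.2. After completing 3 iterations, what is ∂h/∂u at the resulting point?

-0.984

∇h = (6u - 2v, -2u + 2v - 7)
(u₁, v₁) = (1, 1.5) − 0.2·(3, -6) = (0.4, 2.7)
(u₂, v₂) = (0.4, 2.7) − 0.2·(-3, -2.4) = (1, 3.18)
(u₃, v₃) = (1, 3.18) − 0.2·(-0.36, -2.64) = (1.072, 3.708)
∂h/∂u at (1.072, 3.708) = -0.984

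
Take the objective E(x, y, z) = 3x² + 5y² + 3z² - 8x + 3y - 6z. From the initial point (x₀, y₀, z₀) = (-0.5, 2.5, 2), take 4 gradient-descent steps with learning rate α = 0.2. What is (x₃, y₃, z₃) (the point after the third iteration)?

∇E = (6x - 8, 10y + 3, 6z - 6)
Step 1: at (-0.5, 2.5, 2), ∇E = (-11, 28, 6) → (-0.5, 2.5, 2) − 0.2·(-11, 28, 6) = (1.7, -3.1, 0.8)
Step 2: at (1.7, -3.1, 0.8), ∇E = (2.2, -28, -1.2) → (1.7, -3.1, 0.8) − 0.2·(2.2, -28, -1.2) = (1.26, 2.5, 1.04)
Step 3: at (1.26, 2.5, 1.04), ∇E = (-0.44, 28, 0.24) → (1.26, 2.5, 1.04) − 0.2·(-0.44, 28, 0.24) = (1.348, -3.1, 0.992)

(1.348, -3.1, 0.992)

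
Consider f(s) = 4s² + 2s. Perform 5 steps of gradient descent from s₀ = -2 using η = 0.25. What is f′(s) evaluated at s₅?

14

f′(s) = 8s + 2
Step 1: f′(-2) = -14; s₁ = -2 − 0.25·(-14) = 1.5
Step 2: f′(1.5) = 14; s₂ = 1.5 − 0.25·14 = -2
Step 3: f′(-2) = -14; s₃ = -2 − 0.25·(-14) = 1.5
Step 4: f′(1.5) = 14; s₄ = 1.5 − 0.25·14 = -2
Step 5: f′(-2) = -14; s₅ = -2 − 0.25·(-14) = 1.5
f′(s) at (1.5) = 14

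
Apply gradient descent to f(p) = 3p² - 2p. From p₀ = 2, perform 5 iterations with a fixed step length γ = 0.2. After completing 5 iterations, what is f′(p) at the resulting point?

f′(p) = 6p - 2
p₁ = 2 − 0.2·10 = 0
p₂ = 0 − 0.2·(-2) = 0.4
p₃ = 0.4 − 0.2·0.4 = 0.32
p₄ = 0.32 − 0.2·(-0.08) = 0.336
p₅ = 0.336 − 0.2·0.016 = 0.3328
f′(p) at (0.3328) = -0.0032

-0.0032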